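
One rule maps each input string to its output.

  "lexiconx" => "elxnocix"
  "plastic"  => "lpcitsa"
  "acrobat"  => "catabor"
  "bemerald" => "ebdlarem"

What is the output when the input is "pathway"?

The pattern: move the first 2 characters to the end (rotate left by 2), then reverse the string.
"pathway" → "thwaypa" → "apyawht".

apyawht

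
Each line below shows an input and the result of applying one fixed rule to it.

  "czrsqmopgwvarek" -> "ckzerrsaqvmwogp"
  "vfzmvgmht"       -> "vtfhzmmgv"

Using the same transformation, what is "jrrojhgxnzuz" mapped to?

Each output is the input with this applied: take characters alternately from the front and the back (1st, last, 2nd, 2nd-last, ...).
"jrrojhgxnzuz" → "jzrurzonjxhg".

jzrurzonjxhg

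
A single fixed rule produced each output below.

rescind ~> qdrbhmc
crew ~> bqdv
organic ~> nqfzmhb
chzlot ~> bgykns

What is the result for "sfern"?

redqm

Rule — shift every letter 1 place backward in the alphabet (wrapping around).
"sfern" → "redqm".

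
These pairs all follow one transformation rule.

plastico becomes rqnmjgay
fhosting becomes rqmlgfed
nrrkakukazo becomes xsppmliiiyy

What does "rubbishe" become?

sqpgfczz

What's happening: sort the characters into reverse alphabetical order, then shift every letter 2 places backward in the alphabet (wrapping around).
Starting from "rubbishe": after the first operation, "usrihebb"; after the second, "sqpgfczz".
(Check on "nrrkakukazo": → "zurronkkkaa" → "xsppmliiiyy" ✓)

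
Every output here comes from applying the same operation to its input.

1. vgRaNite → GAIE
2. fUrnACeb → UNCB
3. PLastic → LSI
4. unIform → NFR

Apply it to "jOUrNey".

The rule is to keep every other character starting from the second (positions 2nd, 4th, 6th, ...), then convert every letter to uppercase.
On "jOUrNey": the first step gives "Ore", and the second then gives "ORE".
(Check on "PLastic": → "Lsi" → "LSI" ✓)

ORE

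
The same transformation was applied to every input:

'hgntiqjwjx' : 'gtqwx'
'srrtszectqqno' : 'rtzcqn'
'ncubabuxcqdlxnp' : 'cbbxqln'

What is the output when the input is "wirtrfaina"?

The rule is to keep every other character starting from the second (positions 2nd, 4th, 6th, ...).
So "wirtrfaina" becomes "itfia".

itfia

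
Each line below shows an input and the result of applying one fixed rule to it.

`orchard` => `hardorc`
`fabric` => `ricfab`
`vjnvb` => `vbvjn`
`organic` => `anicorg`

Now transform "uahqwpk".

Looking at the pairs, the operation is to move the first 3 characters to the end (rotate left by 3).
Doing the same to "uahqwpk": "qwpkuah".

qwpkuah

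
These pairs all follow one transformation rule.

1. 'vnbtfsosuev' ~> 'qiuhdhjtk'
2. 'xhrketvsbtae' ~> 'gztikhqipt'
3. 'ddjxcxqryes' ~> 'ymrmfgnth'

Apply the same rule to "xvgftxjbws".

vuimyqlh

Looking at the pairs, the operation is to shift every letter 11 places backward in the alphabet (wrapping around), then delete the first 2 characters.
Applying both steps to "xvgftxjbws": "mkvuimyqlh", then "vuimyqlh".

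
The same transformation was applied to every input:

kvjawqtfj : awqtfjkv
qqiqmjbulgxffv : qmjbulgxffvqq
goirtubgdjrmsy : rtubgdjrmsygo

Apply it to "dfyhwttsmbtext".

hwttsmbtextdf

In each case the input is transformed by: move the first 3 characters to the end (rotate left by 3), then delete the last character.
Applying that to "dfyhwttsmbtext" gives "hwttsmbtextdf".
(Check on "goirtubgdjrmsy": → "rtubgdjrmsygoi" → "rtubgdjrmsygo" ✓)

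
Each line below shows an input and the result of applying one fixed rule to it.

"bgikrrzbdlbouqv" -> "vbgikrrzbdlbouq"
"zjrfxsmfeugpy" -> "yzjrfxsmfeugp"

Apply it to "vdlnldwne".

evdlnldwn

The transformation: move the last character to the front.
So "vdlnldwne" becomes "evdlnldwn".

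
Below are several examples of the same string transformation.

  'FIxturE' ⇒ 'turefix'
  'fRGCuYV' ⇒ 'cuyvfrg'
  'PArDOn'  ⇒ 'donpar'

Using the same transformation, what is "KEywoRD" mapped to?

The pattern: move the first 3 characters to the end (rotate left by 3), then convert every letter to lowercase.
For "KEywoRD", step one produces "woRDKEy"; step two turns that into "wordkey".

wordkey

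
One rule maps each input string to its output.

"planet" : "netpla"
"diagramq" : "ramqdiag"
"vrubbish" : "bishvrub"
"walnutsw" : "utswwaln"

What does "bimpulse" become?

ulsebimp

Each output is the input with this applied: swap the front and back halves of the string.
On "bimpulse" that produces "ulsebimp".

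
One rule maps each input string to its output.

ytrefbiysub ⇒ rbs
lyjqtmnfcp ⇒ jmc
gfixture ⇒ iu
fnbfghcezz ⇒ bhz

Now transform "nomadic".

The rule is to keep one character in every 3, starting at position 3 (positions 3rd, 6th, 9th, ...).
On "nomadic" that produces "mi".

mi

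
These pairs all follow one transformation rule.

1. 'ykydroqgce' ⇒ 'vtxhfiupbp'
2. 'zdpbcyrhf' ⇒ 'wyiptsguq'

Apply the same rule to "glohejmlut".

Rule — shift every letter 9 places backward in the alphabet (wrapping around), then reverse the string.
"glohejmlut" → "xcfyvadclk" → "klcdavyfcx".

klcdavyfcx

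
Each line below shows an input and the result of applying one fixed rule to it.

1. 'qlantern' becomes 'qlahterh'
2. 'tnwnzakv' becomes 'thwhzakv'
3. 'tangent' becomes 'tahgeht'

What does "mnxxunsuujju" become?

mhxxuhsuujju

In each case the input is transformed by: replace every "n" with "h".
Doing the same to "mnxxunsuujju": "mhxxuhsuujju".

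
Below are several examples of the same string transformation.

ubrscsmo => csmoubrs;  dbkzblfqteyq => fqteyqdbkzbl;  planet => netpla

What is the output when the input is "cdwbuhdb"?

uhdbcdwb

Rule — swap the front and back halves of the string.
Applying that to "cdwbuhdb" gives "uhdbcdwb".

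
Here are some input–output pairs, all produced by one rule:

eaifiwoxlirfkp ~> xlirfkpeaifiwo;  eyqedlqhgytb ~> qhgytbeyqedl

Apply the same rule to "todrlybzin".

Looking at the pairs, the operation is to swap the front and back halves of the string.
Applying that to "todrlybzin" gives "ybzintodrl".

ybzintodrl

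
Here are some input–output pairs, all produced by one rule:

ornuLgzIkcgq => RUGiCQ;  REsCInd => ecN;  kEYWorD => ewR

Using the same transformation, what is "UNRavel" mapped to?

nAE

The pattern: keep every other character starting from the second (positions 2nd, 4th, 6th, ...), then flip the case of every letter.
For "UNRavel", step one produces "Nae"; step two turns that into "nAE".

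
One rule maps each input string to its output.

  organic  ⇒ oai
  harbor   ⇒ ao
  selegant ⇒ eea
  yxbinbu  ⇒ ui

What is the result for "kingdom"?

The rule is to move the last character to the front, then keep only the vowels.
On "kingdom": the first step gives "mkingdo", and the second then gives "io".

io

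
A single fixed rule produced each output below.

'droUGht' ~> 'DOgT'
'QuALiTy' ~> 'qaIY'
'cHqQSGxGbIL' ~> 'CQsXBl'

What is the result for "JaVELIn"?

In each case the input is transformed by: keep every other character starting from the first (positions 1st, 3rd, 5th, ...), then flip the case of every letter.
Applying both steps to "JaVELIn": "JVLn", then "jvlN".

jvlN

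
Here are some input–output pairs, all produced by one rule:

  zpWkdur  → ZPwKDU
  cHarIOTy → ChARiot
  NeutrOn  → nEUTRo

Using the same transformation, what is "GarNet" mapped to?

gARnE

What's happening: delete the last character, then flip the case of every letter.
For "GarNet", step one produces "GarNe"; step two turns that into "gARnE".
(Check on "cHarIOTy": → "cHarIOT" → "ChARiot" ✓)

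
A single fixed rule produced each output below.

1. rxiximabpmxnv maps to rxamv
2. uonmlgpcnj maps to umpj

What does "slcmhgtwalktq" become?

smtlq

The rule is to keep one character in every 3, starting at position 1 (positions 1st, 4th, 7th, ...).
For "slcmhgtwalktq" the result is "smtlq".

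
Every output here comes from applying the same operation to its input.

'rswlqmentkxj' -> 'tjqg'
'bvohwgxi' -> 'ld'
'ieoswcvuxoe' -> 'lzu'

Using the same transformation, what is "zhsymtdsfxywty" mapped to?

Each output is the input with this applied: shift every letter 3 places backward in the alphabet (wrapping around), then keep one character in every 3, starting at position 3 (positions 3rd, 6th, 9th, ...).
For "zhsymtdsfxywty", step one produces "wepvjqapcuvtqv"; step two turns that into "pqct".

pqct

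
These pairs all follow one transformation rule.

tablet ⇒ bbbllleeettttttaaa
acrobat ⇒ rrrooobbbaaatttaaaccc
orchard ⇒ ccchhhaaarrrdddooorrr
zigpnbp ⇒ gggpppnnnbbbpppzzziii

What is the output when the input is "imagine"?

Looking at the pairs, the operation is to move the first 2 characters to the end (rotate left by 2), then repeat every character 3 times.
"imagine" → "aaagggiiinnneeeiiimmm".

aaagggiiinnneeeiiimmm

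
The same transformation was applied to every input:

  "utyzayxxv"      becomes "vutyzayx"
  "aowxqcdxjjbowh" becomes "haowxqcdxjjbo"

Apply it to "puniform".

In each case the input is transformed by: move the last 2 characters to the front (rotate right by 2), then delete the first character.
Applying that to "puniform" gives "mpunifo".
(Check on "utyzayxxv": → "xvutyzayx" → "vutyzayx" ✓)

mpunifo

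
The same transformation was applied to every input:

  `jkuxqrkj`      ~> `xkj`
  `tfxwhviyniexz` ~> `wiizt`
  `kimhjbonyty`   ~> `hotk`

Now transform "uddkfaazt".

kau

Each output is the input with this applied: keep one character in every 3, starting at position 1 (positions 1st, 4th, 7th, ...), then move the first character to the end.
On "uddkfaazt": the first step gives "uka", and the second then gives "kau".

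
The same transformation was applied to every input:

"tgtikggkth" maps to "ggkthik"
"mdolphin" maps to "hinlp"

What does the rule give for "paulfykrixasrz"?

ykrixasrzlf

What's happening: delete the first 3 characters, then move the first 2 characters to the end (rotate left by 2).
On "paulfykrixasrz": the first step gives "lfykrixasrz", and the second then gives "ykrixasrzlf".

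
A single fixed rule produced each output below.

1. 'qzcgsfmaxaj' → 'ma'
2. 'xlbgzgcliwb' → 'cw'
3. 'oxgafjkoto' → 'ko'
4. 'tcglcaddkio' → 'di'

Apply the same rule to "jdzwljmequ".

The transformation: keep one character in every 3, starting at position 1 (positions 1st, 4th, 7th, ...), then delete the first 2 characters.
So "jdzwljmequ" becomes "mu".

mu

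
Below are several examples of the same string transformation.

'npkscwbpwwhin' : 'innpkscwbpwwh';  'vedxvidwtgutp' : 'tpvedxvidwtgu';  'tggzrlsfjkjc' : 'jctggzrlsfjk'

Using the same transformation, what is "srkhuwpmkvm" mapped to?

The rule is to move the last 2 characters to the front (rotate right by 2).
For "srkhuwpmkvm" the result is "vmsrkhuwpmk".

vmsrkhuwpmk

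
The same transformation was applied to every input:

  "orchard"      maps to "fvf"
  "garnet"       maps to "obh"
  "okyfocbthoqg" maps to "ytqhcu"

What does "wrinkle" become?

fbz

Each output is the input with this applied: shift every letter 12 places backward in the alphabet (wrapping around), then keep every other character starting from the second (positions 2nd, 4th, 6th, ...).
Applying both steps to "wrinkle": "kfwbyzs", then "fbz".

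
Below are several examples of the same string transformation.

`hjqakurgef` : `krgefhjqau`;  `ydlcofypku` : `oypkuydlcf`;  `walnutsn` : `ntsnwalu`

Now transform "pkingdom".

ndompkig

What's happening: swap the front and back halves of the string, then swap the first and last characters.
Doing the same to "pkingdom": "ndompkig".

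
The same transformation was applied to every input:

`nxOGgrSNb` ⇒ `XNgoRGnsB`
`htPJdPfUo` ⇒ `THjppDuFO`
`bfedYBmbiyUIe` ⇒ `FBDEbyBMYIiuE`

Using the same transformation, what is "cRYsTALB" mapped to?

rCSyatbl

The pattern: flip the case of every letter, then swap each adjacent pair of characters (1↔2, 3↔4, ...).
Working it through for "cRYsTALB": intermediate "CryStalb", final "rCSyatbl".
(Check on "nxOGgrSNb": → "NXogGRsnB" → "XNgoRGnsB" ✓)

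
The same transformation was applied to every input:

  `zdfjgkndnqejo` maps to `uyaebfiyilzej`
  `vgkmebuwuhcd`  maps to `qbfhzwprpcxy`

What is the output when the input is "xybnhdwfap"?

stwicyravk

What's happening: shift every letter 5 places backward in the alphabet (wrapping around).
"xybnhdwfap" → "stwicyravk".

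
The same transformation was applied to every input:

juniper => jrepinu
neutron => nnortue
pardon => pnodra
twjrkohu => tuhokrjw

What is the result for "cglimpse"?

cespmilg

What's happening: move the first character to the end, then reverse the string.
Working it through for "cglimpse": intermediate "glimpsec", final "cespmilg".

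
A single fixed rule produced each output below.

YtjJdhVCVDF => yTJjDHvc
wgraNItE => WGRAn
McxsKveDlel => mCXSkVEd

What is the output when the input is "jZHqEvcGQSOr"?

JzhQeVCgq

The transformation: flip the case of every letter, then delete the last 3 characters.
For "jZHqEvcGQSOr", step one produces "JzhQeVCgqsoR"; step two turns that into "JzhQeVCgq".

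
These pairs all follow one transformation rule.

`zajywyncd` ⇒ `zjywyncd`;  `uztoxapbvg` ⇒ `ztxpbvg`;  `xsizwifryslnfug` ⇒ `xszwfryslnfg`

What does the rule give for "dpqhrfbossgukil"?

dpqhrfbssgkl

In each case the input is transformed by: remove every vowel.
Applying that to "dpqhrfbossgukil" gives "dpqhrfbssgkl".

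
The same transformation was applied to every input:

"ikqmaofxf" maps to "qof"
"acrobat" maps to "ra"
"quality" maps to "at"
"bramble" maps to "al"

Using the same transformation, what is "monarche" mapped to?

nc

Looking at the pairs, the operation is to keep one character in every 3, starting at position 3 (positions 3rd, 6th, 9th, ...).
For "monarche" the result is "nc".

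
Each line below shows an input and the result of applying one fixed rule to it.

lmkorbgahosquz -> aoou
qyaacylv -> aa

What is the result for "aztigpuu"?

aiuu

The rule is to sort the characters into alphabetical order, then keep only the vowels.
For "aztigpuu", step one produces "agiptuuz"; step two turns that into "aiuu".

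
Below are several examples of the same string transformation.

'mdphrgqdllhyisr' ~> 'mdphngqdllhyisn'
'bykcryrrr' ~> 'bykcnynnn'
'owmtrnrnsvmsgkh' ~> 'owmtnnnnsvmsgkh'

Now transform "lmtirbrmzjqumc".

The transformation: replace every "r" with "n".
Doing the same to "lmtirbrmzjqumc": "lmtinbnmzjqumc".

lmtinbnmzjqumc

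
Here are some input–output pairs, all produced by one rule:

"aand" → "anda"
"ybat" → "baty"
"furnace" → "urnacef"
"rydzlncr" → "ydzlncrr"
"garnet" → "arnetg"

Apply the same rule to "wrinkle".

rinklew

In each case the input is transformed by: move the first character to the end.
So "wrinkle" becomes "rinklew".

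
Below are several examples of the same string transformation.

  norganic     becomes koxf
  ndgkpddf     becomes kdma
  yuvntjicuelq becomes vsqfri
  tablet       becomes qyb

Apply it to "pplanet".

What's happening: keep every other character starting from the first (positions 1st, 3rd, 5th, ...), then shift every letter 3 places backward in the alphabet (wrapping around).
So "pplanet" becomes "mikq".

mikq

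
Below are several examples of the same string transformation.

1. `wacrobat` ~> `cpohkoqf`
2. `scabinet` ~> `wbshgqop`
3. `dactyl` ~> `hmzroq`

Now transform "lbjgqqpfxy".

edtlmzpxue

The transformation: shift every letter 12 places backward in the alphabet (wrapping around), then swap the front and back halves of the string.
Applying both steps to "lbjgqqpfxy": "zpxueedtlm", then "edtlmzpxue".
(Check on "scabinet": → "gqopwbsh" → "wbshgqop" ✓)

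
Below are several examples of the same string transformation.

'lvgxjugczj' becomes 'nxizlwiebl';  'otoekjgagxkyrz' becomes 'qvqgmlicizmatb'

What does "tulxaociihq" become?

In each case the input is transformed by: shift every letter 2 places forward in the alphabet (wrapping around).
Doing the same to "tulxaociihq": "vwnzcqekkjs".

vwnzcqekkjs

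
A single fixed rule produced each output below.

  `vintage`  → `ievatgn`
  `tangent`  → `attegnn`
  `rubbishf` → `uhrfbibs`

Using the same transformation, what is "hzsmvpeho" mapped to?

Looking at the pairs, the operation is to swap each adjacent pair of characters (1↔2, 3↔4, ...), then take characters alternately from the front and the back (1st, last, 2nd, 2nd-last, ...).
"hzsmvpeho" → "zhmspvheo" → "zohemhsvp".

zohemhsvp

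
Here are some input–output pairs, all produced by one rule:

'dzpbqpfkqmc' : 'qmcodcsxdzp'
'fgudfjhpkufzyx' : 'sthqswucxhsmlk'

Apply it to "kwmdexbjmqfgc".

xjzqrkowzdstp

The pattern: shift every letter 13 places forward in the alphabet (wrapping around) — i.e. ROT13.
On "kwmdexbjmqfgc" that produces "xjzqrkowzdstp".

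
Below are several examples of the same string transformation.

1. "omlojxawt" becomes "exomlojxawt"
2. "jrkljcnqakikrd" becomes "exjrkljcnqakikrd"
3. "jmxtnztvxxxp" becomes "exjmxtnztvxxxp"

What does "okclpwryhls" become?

The pattern: prepend "ex".
Doing the same to "okclpwryhls": "exokclpwryhls".

exokclpwryhls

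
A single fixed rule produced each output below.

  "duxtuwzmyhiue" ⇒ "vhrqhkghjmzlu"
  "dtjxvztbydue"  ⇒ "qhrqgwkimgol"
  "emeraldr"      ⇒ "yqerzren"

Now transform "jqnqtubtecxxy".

The pattern: shift every letter 13 places forward in the alphabet (wrapping around) — i.e. ROT13, then move the last 3 characters to the front (rotate right by 3).
Doing the same to "jqnqtubtecxxy": "kklwdadghogrp".
(Check on "emeraldr": → "rzrenyqe" → "yqerzren" ✓)

kklwdadghogrp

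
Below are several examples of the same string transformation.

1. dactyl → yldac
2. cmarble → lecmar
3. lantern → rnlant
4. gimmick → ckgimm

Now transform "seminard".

rdsemin

In each case the input is transformed by: move the last 2 characters to the front (rotate right by 2), then delete the last character.
Applying both steps to "seminard": "rdsemina", then "rdsemin".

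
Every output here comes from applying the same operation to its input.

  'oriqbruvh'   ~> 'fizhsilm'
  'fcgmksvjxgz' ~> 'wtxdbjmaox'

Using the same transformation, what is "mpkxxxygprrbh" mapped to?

The transformation: delete the last character, then shift every letter 9 places backward in the alphabet (wrapping around).
For "mpkxxxygprrbh", step one produces "mpkxxxygprrb"; step two turns that into "dgbooopxgiis".

dgbooopxgiis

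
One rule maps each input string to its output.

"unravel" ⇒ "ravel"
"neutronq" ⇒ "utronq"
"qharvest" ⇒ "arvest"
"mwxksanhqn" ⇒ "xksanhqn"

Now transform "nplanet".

lanet

Each output is the input with this applied: delete the first 2 characters.
Doing the same to "nplanet": "lanet".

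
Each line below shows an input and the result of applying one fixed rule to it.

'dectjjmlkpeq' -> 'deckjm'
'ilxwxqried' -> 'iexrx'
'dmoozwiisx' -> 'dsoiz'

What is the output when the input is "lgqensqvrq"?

In each case the input is transformed by: keep every other character starting from the first (positions 1st, 3rd, 5th, ...), then take characters alternately from the front and the back (1st, last, 2nd, 2nd-last, ...).
For "lgqensqvrq", step one produces "lqnqr"; step two turns that into "lrqqn".

lrqqn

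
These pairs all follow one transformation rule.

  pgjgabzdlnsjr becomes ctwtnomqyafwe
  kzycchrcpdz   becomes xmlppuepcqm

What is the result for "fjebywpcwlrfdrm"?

swroljcpjyesqez

Each output is the input with this applied: shift every letter 13 places forward in the alphabet (wrapping around) — i.e. ROT13.
So "fjebywpcwlrfdrm" becomes "swroljcpjyesqez".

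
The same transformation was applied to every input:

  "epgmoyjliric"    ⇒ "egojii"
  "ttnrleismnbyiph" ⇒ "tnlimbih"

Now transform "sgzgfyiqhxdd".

szfihd

What's happening: keep every other character starting from the first (positions 1st, 3rd, 5th, ...).
Doing the same to "sgzgfyiqhxdd": "szfihd".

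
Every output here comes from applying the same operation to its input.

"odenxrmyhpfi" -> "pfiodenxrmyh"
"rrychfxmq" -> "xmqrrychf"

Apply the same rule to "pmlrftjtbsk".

bskpmlrftjt

In each case the input is transformed by: move the last 3 characters to the front (rotate right by 3).
Doing the same to "pmlrftjtbsk": "bskpmlrftjt".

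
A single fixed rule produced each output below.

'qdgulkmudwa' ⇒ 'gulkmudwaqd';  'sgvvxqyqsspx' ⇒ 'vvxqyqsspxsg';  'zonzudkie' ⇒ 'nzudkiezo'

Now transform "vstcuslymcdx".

Rule — move the first 2 characters to the end (rotate left by 2).
For "vstcuslymcdx" the result is "tcuslymcdxvs".

tcuslymcdxvs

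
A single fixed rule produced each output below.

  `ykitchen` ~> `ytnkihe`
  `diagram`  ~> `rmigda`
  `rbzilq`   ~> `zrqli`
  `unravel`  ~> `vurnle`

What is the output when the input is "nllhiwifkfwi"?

wwnllkiiihf

What's happening: sort the characters into reverse alphabetical order, then delete the last character.
Starting from "nllhiwifkfwi": after the first operation, "wwnllkiiihff"; after the second, "wwnllkiiihf".
(Check on "unravel": → "vurnlea" → "vurnle" ✓)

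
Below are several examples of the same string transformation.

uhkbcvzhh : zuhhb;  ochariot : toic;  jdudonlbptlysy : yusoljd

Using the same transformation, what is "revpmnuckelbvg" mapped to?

vupmkec

The pattern: sort the characters into reverse alphabetical order, then keep every other character starting from the first (positions 1st, 3rd, 5th, ...).
Working it through for "revpmnuckelbvg": intermediate "vvurpnmlkgeecb", final "vupmkec".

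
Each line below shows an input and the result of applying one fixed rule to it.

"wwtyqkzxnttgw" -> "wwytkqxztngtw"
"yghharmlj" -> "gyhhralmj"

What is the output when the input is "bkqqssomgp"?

Rule — swap each adjacent pair of characters (1↔2, 3↔4, ...).
Doing the same to "bkqqssomgp": "kbqqssmopg".

kbqqssmopg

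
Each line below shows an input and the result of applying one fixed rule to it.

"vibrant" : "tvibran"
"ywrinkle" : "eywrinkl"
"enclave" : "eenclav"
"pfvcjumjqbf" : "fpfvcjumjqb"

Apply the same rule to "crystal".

What's happening: move the last character to the front.
"crystal" → "lcrysta".

lcrysta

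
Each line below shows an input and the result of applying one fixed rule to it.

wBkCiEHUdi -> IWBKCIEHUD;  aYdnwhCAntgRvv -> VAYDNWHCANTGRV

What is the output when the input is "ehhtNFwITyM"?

In each case the input is transformed by: move the last character to the front, then convert every letter to uppercase.
Working it through for "ehhtNFwITyM": intermediate "MehhtNFwITy", final "MEHHTNFWITY".

MEHHTNFWITY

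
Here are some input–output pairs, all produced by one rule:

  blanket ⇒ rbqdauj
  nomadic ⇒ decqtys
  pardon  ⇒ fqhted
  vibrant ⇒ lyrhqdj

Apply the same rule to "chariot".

sxqhyej

Each output is the input with this applied: shift every letter 10 places backward in the alphabet (wrapping around).
Doing the same to "chariot": "sxqhyej".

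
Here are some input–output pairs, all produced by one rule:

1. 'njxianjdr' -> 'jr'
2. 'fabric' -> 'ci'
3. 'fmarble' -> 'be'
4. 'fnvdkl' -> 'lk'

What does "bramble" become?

The pattern: swap each adjacent pair of characters (1↔2, 3↔4, ...), then keep only the last 2 characters.
Working it through for "bramble": intermediate "rbmalbe", final "be".

be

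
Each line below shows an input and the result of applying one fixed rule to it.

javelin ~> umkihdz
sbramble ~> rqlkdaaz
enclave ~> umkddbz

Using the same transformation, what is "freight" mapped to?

In each case the input is transformed by: sort the characters into reverse alphabetical order, then shift every letter 1 place backward in the alphabet (wrapping around).
Working it through for "freight": intermediate "trihgfe", final "sqhgfed".

sqhgfed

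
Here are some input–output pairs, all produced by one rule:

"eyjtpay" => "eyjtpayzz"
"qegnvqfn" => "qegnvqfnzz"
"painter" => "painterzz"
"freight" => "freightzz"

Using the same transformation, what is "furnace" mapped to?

furnacezz

In each case the input is transformed by: append "zz".
So "furnace" becomes "furnacezz".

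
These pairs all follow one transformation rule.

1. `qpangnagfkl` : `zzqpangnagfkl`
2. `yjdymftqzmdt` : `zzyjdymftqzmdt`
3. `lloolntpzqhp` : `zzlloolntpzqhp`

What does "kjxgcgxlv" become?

What's happening: prepend "zz".
"kjxgcgxlv" → "zzkjxgcgxlv".

zzkjxgcgxlv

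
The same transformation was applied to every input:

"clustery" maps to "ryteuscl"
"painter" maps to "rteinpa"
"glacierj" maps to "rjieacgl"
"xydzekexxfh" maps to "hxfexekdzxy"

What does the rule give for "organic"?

cnigaor

The transformation: swap each adjacent pair of characters (1↔2, 3↔4, ...), then reverse the string.
Starting from "organic": after the first operation, "roaginc"; after the second, "cnigaor".
(Check on "clustery": → "lcsuetyr" → "ryteuscl" ✓)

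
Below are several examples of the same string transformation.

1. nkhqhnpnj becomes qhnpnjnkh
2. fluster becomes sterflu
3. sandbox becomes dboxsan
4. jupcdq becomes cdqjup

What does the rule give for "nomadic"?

adicnom

What's happening: move the first 3 characters to the end (rotate left by 3).
On "nomadic" that produces "adicnom".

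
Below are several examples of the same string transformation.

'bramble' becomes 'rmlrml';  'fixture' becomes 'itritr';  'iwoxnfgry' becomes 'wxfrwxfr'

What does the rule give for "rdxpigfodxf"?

The transformation: keep every other character starting from the second (positions 2nd, 4th, 6th, ...), then write the whole string twice.
Starting from "rdxpigfodxf": after the first operation, "dpgox"; after the second, "dpgoxdpgox".

dpgoxdpgox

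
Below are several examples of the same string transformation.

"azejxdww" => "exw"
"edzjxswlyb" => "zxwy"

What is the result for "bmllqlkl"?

What's happening: delete the first 2 characters, then keep every other character starting from the first (positions 1st, 3rd, 5th, ...).
Applying both steps to "bmllqlkl": "llqlkl", then "lqk".

lqk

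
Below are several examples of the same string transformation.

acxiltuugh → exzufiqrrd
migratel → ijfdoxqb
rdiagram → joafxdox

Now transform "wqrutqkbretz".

wtnorqnhyobq

The rule is to shift every letter 3 places backward in the alphabet (wrapping around), then move the last character to the front.
On "wqrutqkbretz": the first step gives "tnorqnhyobqw", and the second then gives "wtnorqnhyobq".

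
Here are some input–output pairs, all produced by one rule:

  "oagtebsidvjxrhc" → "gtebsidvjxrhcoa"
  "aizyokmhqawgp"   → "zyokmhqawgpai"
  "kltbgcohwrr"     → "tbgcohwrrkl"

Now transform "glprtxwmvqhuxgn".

prtxwmvqhuxgngl

The rule is to move the first 2 characters to the end (rotate left by 2).
For "glprtxwmvqhuxgn" the result is "prtxwmvqhuxgngl".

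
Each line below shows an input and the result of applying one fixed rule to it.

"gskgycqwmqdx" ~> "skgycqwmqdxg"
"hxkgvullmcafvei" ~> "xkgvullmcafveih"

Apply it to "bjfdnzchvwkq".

jfdnzchvwkqb

Rule — move the first character to the end.
For "bjfdnzchvwkq" the result is "jfdnzchvwkqb".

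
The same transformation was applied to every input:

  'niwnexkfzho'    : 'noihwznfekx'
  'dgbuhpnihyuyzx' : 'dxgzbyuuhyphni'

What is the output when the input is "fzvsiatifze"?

The pattern: take characters alternately from the front and the back (1st, last, 2nd, 2nd-last, ...).
So "fzvsiatifze" becomes "fezzvfsiita".

fezzvfsiita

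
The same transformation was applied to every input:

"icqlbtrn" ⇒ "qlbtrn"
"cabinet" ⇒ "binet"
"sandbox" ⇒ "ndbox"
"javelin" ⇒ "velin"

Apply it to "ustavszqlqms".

Each output is the input with this applied: delete the first 2 characters.
"ustavszqlqms" → "tavszqlqms".

tavszqlqms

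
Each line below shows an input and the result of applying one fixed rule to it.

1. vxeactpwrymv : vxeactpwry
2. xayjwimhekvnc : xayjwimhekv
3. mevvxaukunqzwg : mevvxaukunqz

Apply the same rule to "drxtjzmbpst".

The transformation: delete the last 2 characters.
On "drxtjzmbpst" that produces "drxtjzmbp".

drxtjzmbp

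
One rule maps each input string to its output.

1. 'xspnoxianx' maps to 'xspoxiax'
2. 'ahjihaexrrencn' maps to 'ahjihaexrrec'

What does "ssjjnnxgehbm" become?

The pattern: remove every "n".
Doing the same to "ssjjnnxgehbm": "ssjjxgehbm".

ssjjxgehbm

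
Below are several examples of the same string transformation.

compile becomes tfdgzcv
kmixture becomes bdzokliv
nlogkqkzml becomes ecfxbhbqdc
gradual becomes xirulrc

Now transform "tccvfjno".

kttmwaef

What's happening: shift every letter 9 places backward in the alphabet (wrapping around).
So "tccvfjno" becomes "kttmwaef".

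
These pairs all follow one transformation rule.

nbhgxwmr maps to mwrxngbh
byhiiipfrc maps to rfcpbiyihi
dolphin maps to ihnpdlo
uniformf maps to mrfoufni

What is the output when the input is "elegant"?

natgeel

Each output is the input with this applied: move the last 2 characters to the front (rotate right by 2), then take characters alternately from the front and the back (1st, last, 2nd, 2nd-last, ...).
Working it through for "elegant": intermediate "ntelega", final "natgeel".
(Check on "nbhgxwmr": → "mrnbhgxw" → "mwrxngbh" ✓)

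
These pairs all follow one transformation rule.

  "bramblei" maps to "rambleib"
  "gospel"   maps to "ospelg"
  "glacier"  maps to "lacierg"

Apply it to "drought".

The pattern: move the first character to the end.
Doing the same to "drought": "roughtd".

roughtd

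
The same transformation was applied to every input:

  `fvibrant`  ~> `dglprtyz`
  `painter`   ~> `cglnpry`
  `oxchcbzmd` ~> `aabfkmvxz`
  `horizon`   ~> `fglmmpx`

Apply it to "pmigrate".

cegknpry

In each case the input is transformed by: shift every letter 2 places backward in the alphabet (wrapping around), then sort the characters into alphabetical order.
For "pmigrate", step one produces "nkgepyrc"; step two turns that into "cegknpry".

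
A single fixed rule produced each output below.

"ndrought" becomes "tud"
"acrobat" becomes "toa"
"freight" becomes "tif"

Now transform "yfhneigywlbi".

The rule is to reverse the string, then keep one character in every 3, starting at position 1 (positions 1st, 4th, 7th, ...).
Working it through for "yfhneigywlbi": intermediate "iblwygienhfy", final "iwih".

iwih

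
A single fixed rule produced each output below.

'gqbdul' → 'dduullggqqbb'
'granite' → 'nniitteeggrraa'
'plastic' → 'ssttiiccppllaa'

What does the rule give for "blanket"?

The pattern: move the first 3 characters to the end (rotate left by 3), then double every character.
"blanket" → "nketbla" → "nnkkeettbbllaa".

nnkkeettbbllaa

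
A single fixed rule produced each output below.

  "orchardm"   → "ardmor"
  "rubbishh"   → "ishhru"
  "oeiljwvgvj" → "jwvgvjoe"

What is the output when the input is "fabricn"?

icnfa

The pattern: move the first 2 characters to the end (rotate left by 2), then delete the first 2 characters.
On "fabricn": the first step gives "bricnfa", and the second then gives "icnfa".
(Check on "orchardm": → "chardmor" → "ardmor" ✓)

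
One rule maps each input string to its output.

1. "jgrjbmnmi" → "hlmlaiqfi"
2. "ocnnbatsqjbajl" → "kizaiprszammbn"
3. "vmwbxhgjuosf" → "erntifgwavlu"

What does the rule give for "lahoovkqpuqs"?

What's happening: reverse the string, then shift every letter 1 place backward in the alphabet (wrapping around).
On "lahoovkqpuqs": the first step gives "squpqkvoohal", and the second then gives "rptopjunngzk".

rptopjunngzk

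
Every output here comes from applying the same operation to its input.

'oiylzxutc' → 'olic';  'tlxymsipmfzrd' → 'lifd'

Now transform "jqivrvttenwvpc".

The pattern: sort the characters into reverse alphabetical order, then keep only the last 4 characters.
"jqivrvttenwvpc" → "wvvvttrqpnjiec" → "jiec".

jiec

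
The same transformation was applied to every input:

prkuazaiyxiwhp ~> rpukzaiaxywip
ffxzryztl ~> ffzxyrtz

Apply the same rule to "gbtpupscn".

The transformation: swap each adjacent pair of characters (1↔2, 3↔4, ...), then delete the last character.
Doing the same to "gbtpupscn": "bgptpucs".

bgptpucs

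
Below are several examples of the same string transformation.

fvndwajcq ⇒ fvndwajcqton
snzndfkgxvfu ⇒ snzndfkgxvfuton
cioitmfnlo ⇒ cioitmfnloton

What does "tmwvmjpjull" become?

tmwvmjpjullton

The transformation: append "ton".
For "tmwvmjpjull" the result is "tmwvmjpjullton".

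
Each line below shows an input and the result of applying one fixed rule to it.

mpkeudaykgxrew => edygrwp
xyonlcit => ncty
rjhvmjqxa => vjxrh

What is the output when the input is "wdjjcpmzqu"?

jpzud

Rule — move the first 3 characters to the end (rotate left by 3), then keep every other character starting from the first (positions 1st, 3rd, 5th, ...).
So "wdjjcpmzqu" becomes "jpzud".
(Check on "mpkeudaykgxrew": → "eudaykgxrewmpk" → "edygrwp" ✓)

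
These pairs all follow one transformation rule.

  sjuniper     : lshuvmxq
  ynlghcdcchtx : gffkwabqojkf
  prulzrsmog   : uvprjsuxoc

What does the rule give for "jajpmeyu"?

phbxmdms

In each case the input is transformed by: shift every letter 3 places forward in the alphabet (wrapping around), then swap the front and back halves of the string.
On "jajpmeyu": the first step gives "mdmsphbx", and the second then gives "phbxmdms".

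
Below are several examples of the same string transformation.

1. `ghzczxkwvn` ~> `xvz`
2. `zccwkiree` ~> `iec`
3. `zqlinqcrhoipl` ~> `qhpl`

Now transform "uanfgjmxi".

jin

What's happening: keep one character in every 3, starting at position 3 (positions 3rd, 6th, 9th, ...), then move the first character to the end.
Applying both steps to "uanfgjmxi": "nji", then "jin".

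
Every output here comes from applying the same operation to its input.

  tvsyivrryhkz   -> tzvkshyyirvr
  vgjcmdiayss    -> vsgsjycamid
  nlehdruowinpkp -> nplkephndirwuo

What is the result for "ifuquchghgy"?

iyfguhqguhc

Rule — take characters alternately from the front and the back (1st, last, 2nd, 2nd-last, ...).
So "ifuquchghgy" becomes "iyfguhqguhc".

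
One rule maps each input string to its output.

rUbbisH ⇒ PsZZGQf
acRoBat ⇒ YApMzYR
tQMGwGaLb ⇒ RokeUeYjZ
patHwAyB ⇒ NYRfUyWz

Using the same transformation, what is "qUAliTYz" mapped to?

OsyJGrwX

In each case the input is transformed by: flip the case of every letter, then shift every letter 2 places backward in the alphabet (wrapping around).
"qUAliTYz" → "QuaLItyZ" → "OsyJGrwX".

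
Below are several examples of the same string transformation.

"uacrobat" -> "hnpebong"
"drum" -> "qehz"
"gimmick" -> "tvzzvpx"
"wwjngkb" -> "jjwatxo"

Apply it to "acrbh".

npeou

Looking at the pairs, the operation is to shift every letter 13 places forward in the alphabet (wrapping around) — i.e. ROT13.
On "acrbh" that produces "npeou".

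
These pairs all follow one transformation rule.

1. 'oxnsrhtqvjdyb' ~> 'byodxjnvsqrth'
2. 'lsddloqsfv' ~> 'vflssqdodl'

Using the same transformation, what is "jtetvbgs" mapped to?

sgjbtvet

The transformation: move the last character to the front, then take characters alternately from the front and the back (1st, last, 2nd, 2nd-last, ...).
Applying both steps to "jtetvbgs": "sjtetvbg", then "sgjbtvet".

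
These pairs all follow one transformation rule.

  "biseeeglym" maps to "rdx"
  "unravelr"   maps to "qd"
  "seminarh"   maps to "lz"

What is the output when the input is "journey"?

td

The transformation: keep one character in every 3, starting at position 3 (positions 3rd, 6th, 9th, ...), then shift every letter 1 place backward in the alphabet (wrapping around).
On "journey" that produces "td".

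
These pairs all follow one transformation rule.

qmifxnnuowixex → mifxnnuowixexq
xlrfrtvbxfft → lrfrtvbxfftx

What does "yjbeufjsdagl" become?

The rule is to move the first character to the end.
Doing the same to "yjbeufjsdagl": "jbeufjsdagly".

jbeufjsdagly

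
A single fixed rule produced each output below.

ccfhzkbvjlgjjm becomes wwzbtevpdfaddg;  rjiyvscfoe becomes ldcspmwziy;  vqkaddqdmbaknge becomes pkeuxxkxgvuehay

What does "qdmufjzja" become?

kxgozdtdu

The transformation: shift every letter 6 places backward in the alphabet (wrapping around).
For "qdmufjzja" the result is "kxgozdtdu".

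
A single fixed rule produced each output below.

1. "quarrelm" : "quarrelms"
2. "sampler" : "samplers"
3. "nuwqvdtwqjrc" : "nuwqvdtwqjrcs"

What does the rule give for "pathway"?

Rule — append "s".
Applying that to "pathway" gives "pathways".

pathways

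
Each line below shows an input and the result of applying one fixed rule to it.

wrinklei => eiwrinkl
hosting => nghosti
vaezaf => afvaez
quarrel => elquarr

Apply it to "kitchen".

Looking at the pairs, the operation is to move the last 2 characters to the front (rotate right by 2).
"kitchen" → "enkitch".

enkitch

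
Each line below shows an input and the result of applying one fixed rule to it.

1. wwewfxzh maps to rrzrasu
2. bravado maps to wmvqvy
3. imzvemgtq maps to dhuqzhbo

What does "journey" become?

The rule is to delete the last character, then shift every letter 5 places backward in the alphabet (wrapping around).
Applying both steps to "journey": "journe", then "ejpmiz".

ejpmiz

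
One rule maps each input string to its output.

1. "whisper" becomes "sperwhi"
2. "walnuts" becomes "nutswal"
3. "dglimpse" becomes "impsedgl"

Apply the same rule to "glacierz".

cierzgla

Looking at the pairs, the operation is to move the first 3 characters to the end (rotate left by 3).
On "glacierz" that produces "cierzgla".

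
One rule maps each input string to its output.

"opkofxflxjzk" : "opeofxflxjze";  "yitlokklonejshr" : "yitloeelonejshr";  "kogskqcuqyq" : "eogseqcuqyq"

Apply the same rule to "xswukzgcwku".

xswuezgcweu

Rule — replace every "k" with "e".
"xswukzgcwku" → "xswuezgcweu".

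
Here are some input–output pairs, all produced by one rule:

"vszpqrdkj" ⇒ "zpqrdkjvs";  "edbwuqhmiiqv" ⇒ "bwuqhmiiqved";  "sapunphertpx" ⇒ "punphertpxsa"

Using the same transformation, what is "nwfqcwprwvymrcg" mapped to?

fqcwprwvymrcgnw

Rule — move the first 2 characters to the end (rotate left by 2).
On "nwfqcwprwvymrcg" that produces "fqcwprwvymrcgnw".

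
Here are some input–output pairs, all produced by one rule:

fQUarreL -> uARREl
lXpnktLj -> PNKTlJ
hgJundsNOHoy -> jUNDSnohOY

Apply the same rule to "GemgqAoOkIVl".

MGQaOoKivL

Looking at the pairs, the operation is to delete the first 2 characters, then flip the case of every letter.
Applying that to "GemgqAoOkIVl" gives "MGQaOoKivL".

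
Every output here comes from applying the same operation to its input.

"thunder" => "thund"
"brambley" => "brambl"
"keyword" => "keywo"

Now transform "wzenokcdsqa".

wzenokcds

Looking at the pairs, the operation is to delete the last 2 characters.
On "wzenokcdsqa" that produces "wzenokcds".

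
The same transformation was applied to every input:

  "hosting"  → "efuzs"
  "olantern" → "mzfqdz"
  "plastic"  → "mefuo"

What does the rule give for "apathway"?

mftimk

Each output is the input with this applied: shift every letter 12 places forward in the alphabet (wrapping around), then delete the first 2 characters.
Applying both steps to "apathway": "mbmftimk", then "mftimk".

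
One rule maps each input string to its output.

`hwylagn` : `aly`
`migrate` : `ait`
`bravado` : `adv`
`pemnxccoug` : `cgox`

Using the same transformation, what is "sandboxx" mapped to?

What's happening: sort the characters into alphabetical order, then keep one character in every 3, starting at position 1 (positions 1st, 4th, 7th, ...).
Applying that to "sandboxx" gives "anx".
(Check on "migrate": → "aegimrt" → "ait" ✓)

anx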